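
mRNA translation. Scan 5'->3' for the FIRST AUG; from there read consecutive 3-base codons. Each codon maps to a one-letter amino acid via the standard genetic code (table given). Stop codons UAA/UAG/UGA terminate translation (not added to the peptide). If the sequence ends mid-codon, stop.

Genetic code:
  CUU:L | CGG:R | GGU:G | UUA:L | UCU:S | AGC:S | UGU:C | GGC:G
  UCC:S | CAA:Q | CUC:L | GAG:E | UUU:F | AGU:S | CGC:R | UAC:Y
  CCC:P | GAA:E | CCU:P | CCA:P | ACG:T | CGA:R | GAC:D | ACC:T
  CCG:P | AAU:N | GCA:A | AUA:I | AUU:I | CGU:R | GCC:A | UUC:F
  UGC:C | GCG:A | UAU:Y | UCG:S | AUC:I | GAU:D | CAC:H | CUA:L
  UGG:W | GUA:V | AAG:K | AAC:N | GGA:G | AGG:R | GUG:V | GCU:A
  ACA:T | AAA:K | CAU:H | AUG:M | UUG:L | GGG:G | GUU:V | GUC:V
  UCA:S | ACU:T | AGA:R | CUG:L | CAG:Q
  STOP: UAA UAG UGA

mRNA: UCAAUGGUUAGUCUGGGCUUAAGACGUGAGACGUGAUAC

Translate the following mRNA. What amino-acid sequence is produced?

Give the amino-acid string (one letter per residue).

start AUG at pos 3
pos 3: AUG -> M; peptide=M
pos 6: GUU -> V; peptide=MV
pos 9: AGU -> S; peptide=MVS
pos 12: CUG -> L; peptide=MVSL
pos 15: GGC -> G; peptide=MVSLG
pos 18: UUA -> L; peptide=MVSLGL
pos 21: AGA -> R; peptide=MVSLGLR
pos 24: CGU -> R; peptide=MVSLGLRR
pos 27: GAG -> E; peptide=MVSLGLRRE
pos 30: ACG -> T; peptide=MVSLGLRRET
pos 33: UGA -> STOP

Answer: MVSLGLRRET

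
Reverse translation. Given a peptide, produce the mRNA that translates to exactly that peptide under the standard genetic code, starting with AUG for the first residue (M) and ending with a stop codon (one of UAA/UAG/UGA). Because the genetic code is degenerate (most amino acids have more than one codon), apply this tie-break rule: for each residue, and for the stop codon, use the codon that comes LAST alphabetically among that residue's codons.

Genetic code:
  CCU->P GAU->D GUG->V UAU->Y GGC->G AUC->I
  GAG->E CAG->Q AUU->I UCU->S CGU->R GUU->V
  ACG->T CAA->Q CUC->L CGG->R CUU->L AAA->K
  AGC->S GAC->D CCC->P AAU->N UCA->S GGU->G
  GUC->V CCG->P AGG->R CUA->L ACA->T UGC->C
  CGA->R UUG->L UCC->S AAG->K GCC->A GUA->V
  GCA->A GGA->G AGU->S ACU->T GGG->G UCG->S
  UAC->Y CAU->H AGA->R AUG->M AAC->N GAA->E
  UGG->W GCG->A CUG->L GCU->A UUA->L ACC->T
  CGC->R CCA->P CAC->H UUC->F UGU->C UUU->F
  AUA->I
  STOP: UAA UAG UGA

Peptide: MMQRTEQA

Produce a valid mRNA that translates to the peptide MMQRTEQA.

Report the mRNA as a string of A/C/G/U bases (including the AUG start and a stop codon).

residue 1: M -> AUG (start codon)
residue 2: M -> AUG (only codon)
residue 3: Q codons sorted = CAA,CAG -> pick last = CAG
residue 4: R codons sorted = AGA,AGG,CGA,CGC,CGG,CGU -> pick last = CGU
residue 5: T codons sorted = ACA,ACC,ACG,ACU -> pick last = ACU
residue 6: E codons sorted = GAA,GAG -> pick last = GAG
residue 7: Q codons sorted = CAA,CAG -> pick last = CAG
residue 8: A codons sorted = GCA,GCC,GCG,GCU -> pick last = GCU
terminator: stop codons sorted = UAA,UAG,UGA -> pick last = UGA

Answer: mRNA: AUGAUGCAGCGUACUGAGCAGGCUUGA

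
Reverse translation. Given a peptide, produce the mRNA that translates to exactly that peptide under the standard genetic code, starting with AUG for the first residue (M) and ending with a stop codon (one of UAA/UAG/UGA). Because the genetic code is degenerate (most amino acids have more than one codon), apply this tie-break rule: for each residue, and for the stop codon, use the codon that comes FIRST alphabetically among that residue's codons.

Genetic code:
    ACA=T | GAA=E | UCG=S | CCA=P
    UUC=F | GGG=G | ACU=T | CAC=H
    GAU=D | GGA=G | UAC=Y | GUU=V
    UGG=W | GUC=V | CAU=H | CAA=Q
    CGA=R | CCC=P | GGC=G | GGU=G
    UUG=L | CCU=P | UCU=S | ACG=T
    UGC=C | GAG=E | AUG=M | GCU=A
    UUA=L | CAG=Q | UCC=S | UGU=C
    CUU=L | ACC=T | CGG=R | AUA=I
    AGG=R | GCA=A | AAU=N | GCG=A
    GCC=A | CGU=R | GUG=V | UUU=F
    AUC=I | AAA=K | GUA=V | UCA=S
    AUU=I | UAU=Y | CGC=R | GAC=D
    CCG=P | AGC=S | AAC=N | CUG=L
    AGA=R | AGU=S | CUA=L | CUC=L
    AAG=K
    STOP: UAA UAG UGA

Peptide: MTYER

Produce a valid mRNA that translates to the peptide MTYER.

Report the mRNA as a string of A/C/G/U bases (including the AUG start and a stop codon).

Answer: mRNA: AUGACAUACGAAAGAUAA

Derivation:
residue 1: M -> AUG (start codon)
residue 2: T codons sorted = ACA,ACC,ACG,ACU -> pick first = ACA
residue 3: Y codons sorted = UAC,UAU -> pick first = UAC
residue 4: E codons sorted = GAA,GAG -> pick first = GAA
residue 5: R codons sorted = AGA,AGG,CGA,CGC,CGG,CGU -> pick first = AGA
terminator: stop codons sorted = UAA,UAG,UGA -> pick first = UAA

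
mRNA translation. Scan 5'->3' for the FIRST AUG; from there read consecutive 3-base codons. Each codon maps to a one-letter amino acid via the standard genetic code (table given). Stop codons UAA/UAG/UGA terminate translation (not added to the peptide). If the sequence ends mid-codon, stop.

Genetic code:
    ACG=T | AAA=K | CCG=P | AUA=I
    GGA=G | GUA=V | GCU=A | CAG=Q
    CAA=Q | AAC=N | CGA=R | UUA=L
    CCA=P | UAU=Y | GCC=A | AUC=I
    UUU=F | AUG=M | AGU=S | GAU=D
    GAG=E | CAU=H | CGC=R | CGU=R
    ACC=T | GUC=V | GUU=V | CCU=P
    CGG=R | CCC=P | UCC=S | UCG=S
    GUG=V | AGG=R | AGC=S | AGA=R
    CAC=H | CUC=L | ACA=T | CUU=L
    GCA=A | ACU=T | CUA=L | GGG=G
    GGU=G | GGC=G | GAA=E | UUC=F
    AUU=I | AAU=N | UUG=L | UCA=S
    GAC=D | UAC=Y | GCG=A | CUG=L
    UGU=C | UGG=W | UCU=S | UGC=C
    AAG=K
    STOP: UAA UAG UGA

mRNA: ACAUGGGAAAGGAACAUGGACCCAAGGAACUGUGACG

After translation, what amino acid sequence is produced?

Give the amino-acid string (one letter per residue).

start AUG at pos 2
pos 2: AUG -> M; peptide=M
pos 5: GGA -> G; peptide=MG
pos 8: AAG -> K; peptide=MGK
pos 11: GAA -> E; peptide=MGKE
pos 14: CAU -> H; peptide=MGKEH
pos 17: GGA -> G; peptide=MGKEHG
pos 20: CCC -> P; peptide=MGKEHGP
pos 23: AAG -> K; peptide=MGKEHGPK
pos 26: GAA -> E; peptide=MGKEHGPKE
pos 29: CUG -> L; peptide=MGKEHGPKEL
pos 32: UGA -> STOP

Answer: MGKEHGPKEL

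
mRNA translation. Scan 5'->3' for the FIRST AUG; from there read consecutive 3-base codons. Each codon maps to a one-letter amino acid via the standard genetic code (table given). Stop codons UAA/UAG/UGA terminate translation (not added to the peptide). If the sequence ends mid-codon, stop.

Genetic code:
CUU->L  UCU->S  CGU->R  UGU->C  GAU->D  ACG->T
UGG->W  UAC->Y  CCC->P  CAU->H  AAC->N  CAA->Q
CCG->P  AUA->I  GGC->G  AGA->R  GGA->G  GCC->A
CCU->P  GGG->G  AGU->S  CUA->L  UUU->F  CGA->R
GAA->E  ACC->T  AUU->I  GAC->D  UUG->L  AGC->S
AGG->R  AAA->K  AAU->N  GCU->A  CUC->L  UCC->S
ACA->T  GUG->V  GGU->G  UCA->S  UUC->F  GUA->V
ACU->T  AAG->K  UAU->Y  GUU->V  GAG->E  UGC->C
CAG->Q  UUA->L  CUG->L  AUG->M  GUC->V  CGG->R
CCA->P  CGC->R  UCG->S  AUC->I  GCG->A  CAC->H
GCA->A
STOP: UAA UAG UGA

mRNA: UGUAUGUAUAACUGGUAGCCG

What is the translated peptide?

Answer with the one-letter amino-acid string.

start AUG at pos 3
pos 3: AUG -> M; peptide=M
pos 6: UAU -> Y; peptide=MY
pos 9: AAC -> N; peptide=MYN
pos 12: UGG -> W; peptide=MYNW
pos 15: UAG -> STOP

Answer: MYNW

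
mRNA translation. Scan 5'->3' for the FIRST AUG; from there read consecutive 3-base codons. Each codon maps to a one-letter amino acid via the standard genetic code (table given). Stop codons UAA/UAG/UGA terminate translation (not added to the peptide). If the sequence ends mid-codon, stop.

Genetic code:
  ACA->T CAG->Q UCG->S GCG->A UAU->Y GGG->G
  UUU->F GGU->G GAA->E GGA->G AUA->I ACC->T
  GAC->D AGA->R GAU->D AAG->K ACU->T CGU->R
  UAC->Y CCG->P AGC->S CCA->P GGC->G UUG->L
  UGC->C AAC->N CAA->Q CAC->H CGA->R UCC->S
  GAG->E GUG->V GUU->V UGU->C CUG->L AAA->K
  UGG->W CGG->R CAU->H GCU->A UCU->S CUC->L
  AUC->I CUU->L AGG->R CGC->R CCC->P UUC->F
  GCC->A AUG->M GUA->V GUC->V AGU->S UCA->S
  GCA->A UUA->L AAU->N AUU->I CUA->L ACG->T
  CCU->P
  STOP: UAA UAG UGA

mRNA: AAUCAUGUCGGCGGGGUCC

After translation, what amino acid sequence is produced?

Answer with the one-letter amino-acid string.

Answer: MSAGS

Derivation:
start AUG at pos 4
pos 4: AUG -> M; peptide=M
pos 7: UCG -> S; peptide=MS
pos 10: GCG -> A; peptide=MSA
pos 13: GGG -> G; peptide=MSAG
pos 16: UCC -> S; peptide=MSAGS
pos 19: only 0 nt remain (<3), stop (end of mRNA)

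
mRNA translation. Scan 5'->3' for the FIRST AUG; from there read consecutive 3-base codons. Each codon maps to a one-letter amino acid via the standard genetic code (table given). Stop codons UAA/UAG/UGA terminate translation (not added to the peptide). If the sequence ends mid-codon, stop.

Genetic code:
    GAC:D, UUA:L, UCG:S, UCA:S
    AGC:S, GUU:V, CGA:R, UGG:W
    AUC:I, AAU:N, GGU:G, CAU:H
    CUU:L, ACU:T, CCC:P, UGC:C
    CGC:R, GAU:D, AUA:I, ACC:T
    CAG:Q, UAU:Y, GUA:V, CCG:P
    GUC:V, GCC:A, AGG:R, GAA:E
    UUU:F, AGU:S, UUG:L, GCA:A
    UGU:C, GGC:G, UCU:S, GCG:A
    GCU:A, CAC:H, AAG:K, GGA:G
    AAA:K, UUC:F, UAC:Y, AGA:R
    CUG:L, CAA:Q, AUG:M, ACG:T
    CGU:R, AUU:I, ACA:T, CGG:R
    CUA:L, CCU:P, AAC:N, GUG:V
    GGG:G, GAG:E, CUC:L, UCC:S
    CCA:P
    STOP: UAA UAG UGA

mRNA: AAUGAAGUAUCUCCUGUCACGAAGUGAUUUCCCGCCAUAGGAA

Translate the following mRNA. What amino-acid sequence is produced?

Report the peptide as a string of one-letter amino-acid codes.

start AUG at pos 1
pos 1: AUG -> M; peptide=M
pos 4: AAG -> K; peptide=MK
pos 7: UAU -> Y; peptide=MKY
pos 10: CUC -> L; peptide=MKYL
pos 13: CUG -> L; peptide=MKYLL
pos 16: UCA -> S; peptide=MKYLLS
pos 19: CGA -> R; peptide=MKYLLSR
pos 22: AGU -> S; peptide=MKYLLSRS
pos 25: GAU -> D; peptide=MKYLLSRSD
pos 28: UUC -> F; peptide=MKYLLSRSDF
pos 31: CCG -> P; peptide=MKYLLSRSDFP
pos 34: CCA -> P; peptide=MKYLLSRSDFPP
pos 37: UAG -> STOP

Answer: MKYLLSRSDFPP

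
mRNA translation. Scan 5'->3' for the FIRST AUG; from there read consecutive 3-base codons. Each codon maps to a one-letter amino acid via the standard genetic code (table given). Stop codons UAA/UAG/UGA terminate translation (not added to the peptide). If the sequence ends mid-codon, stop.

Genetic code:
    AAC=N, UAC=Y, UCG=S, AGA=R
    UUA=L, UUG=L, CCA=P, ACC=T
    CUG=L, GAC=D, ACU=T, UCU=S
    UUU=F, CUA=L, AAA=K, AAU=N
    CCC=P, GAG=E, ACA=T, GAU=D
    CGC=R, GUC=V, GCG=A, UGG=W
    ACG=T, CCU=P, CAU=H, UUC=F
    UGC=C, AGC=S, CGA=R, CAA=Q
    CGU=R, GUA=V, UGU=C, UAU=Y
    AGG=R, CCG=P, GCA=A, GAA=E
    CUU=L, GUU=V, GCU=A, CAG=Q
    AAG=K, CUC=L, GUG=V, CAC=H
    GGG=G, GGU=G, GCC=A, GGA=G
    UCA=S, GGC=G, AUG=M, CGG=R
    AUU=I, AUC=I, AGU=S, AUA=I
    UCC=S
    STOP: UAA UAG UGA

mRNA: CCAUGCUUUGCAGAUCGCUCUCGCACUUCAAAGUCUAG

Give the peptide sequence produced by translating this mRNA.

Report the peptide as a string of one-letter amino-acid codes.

Answer: MLCRSLSHFKV

Derivation:
start AUG at pos 2
pos 2: AUG -> M; peptide=M
pos 5: CUU -> L; peptide=ML
pos 8: UGC -> C; peptide=MLC
pos 11: AGA -> R; peptide=MLCR
pos 14: UCG -> S; peptide=MLCRS
pos 17: CUC -> L; peptide=MLCRSL
pos 20: UCG -> S; peptide=MLCRSLS
pos 23: CAC -> H; peptide=MLCRSLSH
pos 26: UUC -> F; peptide=MLCRSLSHF
pos 29: AAA -> K; peptide=MLCRSLSHFK
pos 32: GUC -> V; peptide=MLCRSLSHFKV
pos 35: UAG -> STOP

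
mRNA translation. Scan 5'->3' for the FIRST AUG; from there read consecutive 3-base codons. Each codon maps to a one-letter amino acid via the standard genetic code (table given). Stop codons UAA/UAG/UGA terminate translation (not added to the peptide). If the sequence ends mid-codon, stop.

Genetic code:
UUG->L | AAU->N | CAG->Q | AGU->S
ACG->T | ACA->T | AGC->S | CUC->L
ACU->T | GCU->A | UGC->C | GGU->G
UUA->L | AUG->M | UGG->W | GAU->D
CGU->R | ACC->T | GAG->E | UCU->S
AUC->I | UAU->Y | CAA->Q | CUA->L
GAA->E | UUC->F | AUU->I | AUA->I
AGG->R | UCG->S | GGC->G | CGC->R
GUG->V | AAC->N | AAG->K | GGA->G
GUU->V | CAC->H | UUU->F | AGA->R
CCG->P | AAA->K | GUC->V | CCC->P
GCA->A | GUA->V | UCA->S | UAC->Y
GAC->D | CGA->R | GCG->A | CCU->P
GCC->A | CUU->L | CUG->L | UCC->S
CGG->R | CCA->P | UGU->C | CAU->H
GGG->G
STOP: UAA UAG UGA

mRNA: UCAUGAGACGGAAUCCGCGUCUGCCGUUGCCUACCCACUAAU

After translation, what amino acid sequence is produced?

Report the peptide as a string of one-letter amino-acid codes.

start AUG at pos 2
pos 2: AUG -> M; peptide=M
pos 5: AGA -> R; peptide=MR
pos 8: CGG -> R; peptide=MRR
pos 11: AAU -> N; peptide=MRRN
pos 14: CCG -> P; peptide=MRRNP
pos 17: CGU -> R; peptide=MRRNPR
pos 20: CUG -> L; peptide=MRRNPRL
pos 23: CCG -> P; peptide=MRRNPRLP
pos 26: UUG -> L; peptide=MRRNPRLPL
pos 29: CCU -> P; peptide=MRRNPRLPLP
pos 32: ACC -> T; peptide=MRRNPRLPLPT
pos 35: CAC -> H; peptide=MRRNPRLPLPTH
pos 38: UAA -> STOP

Answer: MRRNPRLPLPTH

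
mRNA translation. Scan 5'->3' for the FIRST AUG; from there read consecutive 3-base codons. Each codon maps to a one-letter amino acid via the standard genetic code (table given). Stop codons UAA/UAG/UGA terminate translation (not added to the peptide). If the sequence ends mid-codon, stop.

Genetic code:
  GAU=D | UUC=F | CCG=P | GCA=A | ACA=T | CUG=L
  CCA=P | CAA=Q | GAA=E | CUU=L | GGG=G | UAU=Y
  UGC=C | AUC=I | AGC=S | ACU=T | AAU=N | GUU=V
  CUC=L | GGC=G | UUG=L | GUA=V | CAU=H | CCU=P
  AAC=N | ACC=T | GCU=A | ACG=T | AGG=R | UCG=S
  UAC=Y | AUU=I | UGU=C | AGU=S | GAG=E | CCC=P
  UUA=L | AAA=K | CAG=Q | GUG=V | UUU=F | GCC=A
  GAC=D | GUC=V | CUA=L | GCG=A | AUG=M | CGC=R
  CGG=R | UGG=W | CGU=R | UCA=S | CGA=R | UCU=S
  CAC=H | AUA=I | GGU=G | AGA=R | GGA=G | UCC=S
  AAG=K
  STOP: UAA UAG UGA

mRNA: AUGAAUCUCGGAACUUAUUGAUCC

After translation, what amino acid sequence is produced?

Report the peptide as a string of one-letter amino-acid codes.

start AUG at pos 0
pos 0: AUG -> M; peptide=M
pos 3: AAU -> N; peptide=MN
pos 6: CUC -> L; peptide=MNL
pos 9: GGA -> G; peptide=MNLG
pos 12: ACU -> T; peptide=MNLGT
pos 15: UAU -> Y; peptide=MNLGTY
pos 18: UGA -> STOP

Answer: MNLGTY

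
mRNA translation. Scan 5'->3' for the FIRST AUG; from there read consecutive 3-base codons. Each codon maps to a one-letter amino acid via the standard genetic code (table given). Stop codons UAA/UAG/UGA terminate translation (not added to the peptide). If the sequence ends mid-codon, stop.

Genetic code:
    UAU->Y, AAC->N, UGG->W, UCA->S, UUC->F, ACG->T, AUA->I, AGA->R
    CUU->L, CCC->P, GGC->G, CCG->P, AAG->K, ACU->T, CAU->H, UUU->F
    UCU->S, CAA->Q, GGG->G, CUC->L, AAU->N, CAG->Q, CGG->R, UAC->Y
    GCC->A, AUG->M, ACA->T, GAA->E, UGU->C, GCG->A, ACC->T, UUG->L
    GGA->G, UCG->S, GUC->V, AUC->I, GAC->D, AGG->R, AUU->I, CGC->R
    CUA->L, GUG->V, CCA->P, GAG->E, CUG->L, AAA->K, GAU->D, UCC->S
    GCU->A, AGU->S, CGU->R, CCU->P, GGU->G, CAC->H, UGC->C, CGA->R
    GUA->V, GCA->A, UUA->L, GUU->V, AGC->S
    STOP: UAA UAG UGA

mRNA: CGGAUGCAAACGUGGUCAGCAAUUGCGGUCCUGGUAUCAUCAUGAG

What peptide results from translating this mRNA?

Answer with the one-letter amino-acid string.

Answer: MQTWSAIAVLVSS

Derivation:
start AUG at pos 3
pos 3: AUG -> M; peptide=M
pos 6: CAA -> Q; peptide=MQ
pos 9: ACG -> T; peptide=MQT
pos 12: UGG -> W; peptide=MQTW
pos 15: UCA -> S; peptide=MQTWS
pos 18: GCA -> A; peptide=MQTWSA
pos 21: AUU -> I; peptide=MQTWSAI
pos 24: GCG -> A; peptide=MQTWSAIA
pos 27: GUC -> V; peptide=MQTWSAIAV
pos 30: CUG -> L; peptide=MQTWSAIAVL
pos 33: GUA -> V; peptide=MQTWSAIAVLV
pos 36: UCA -> S; peptide=MQTWSAIAVLVS
pos 39: UCA -> S; peptide=MQTWSAIAVLVSS
pos 42: UGA -> STOP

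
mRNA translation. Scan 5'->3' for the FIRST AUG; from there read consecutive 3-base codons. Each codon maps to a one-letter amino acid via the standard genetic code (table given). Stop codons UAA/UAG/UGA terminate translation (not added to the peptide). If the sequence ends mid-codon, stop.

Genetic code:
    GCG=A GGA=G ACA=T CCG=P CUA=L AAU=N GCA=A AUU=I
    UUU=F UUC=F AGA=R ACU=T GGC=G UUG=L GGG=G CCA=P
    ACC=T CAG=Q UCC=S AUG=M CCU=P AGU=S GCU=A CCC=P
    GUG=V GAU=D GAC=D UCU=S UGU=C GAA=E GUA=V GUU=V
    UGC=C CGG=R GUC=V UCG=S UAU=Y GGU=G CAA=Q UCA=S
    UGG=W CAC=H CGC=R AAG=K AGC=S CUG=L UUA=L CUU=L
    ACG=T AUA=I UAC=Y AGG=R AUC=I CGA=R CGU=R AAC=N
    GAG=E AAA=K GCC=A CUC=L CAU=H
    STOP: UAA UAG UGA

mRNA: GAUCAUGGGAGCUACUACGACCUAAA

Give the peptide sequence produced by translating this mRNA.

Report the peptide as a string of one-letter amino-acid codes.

start AUG at pos 4
pos 4: AUG -> M; peptide=M
pos 7: GGA -> G; peptide=MG
pos 10: GCU -> A; peptide=MGA
pos 13: ACU -> T; peptide=MGAT
pos 16: ACG -> T; peptide=MGATT
pos 19: ACC -> T; peptide=MGATTT
pos 22: UAA -> STOP

Answer: MGATTT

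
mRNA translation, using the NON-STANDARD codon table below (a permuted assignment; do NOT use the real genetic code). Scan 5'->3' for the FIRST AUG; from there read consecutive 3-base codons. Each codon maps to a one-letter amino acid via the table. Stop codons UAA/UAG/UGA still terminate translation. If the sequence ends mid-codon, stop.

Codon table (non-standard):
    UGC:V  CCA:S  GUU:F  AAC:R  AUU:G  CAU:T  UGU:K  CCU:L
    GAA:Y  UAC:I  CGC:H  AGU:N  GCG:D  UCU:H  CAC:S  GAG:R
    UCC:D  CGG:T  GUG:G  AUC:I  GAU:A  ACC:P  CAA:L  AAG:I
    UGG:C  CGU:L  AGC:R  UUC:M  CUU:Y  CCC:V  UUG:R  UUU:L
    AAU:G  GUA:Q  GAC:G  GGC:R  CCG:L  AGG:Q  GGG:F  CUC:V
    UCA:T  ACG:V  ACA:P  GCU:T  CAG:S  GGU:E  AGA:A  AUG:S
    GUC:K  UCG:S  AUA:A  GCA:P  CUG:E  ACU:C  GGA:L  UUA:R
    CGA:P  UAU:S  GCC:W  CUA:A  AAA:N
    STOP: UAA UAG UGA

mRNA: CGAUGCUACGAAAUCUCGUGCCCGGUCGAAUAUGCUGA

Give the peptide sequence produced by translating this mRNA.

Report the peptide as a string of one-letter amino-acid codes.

Answer: SAPGVGVEPAV

Derivation:
start AUG at pos 2
pos 2: AUG -> S; peptide=S
pos 5: CUA -> A; peptide=SA
pos 8: CGA -> P; peptide=SAP
pos 11: AAU -> G; peptide=SAPG
pos 14: CUC -> V; peptide=SAPGV
pos 17: GUG -> G; peptide=SAPGVG
pos 20: CCC -> V; peptide=SAPGVGV
pos 23: GGU -> E; peptide=SAPGVGVE
pos 26: CGA -> P; peptide=SAPGVGVEP
pos 29: AUA -> A; peptide=SAPGVGVEPA
pos 32: UGC -> V; peptide=SAPGVGVEPAV
pos 35: UGA -> STOP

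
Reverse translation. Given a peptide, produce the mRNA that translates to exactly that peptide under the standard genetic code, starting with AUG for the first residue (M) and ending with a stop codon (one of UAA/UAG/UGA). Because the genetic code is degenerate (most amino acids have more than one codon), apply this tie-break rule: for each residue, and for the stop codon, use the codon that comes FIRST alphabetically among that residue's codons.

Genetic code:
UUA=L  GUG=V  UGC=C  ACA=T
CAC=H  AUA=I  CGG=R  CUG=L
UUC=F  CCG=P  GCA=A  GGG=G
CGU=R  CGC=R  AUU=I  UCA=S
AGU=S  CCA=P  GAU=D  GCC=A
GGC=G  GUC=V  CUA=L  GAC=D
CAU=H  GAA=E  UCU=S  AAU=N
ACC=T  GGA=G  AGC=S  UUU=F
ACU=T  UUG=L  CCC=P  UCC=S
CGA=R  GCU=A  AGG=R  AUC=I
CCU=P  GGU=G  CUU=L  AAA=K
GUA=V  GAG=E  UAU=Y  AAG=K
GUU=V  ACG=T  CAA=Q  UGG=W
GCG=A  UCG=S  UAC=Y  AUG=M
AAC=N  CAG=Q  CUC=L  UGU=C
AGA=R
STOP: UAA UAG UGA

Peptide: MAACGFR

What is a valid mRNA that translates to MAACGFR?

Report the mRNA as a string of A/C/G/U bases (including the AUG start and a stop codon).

Answer: mRNA: AUGGCAGCAUGCGGAUUCAGAUAA

Derivation:
residue 1: M -> AUG (start codon)
residue 2: A codons sorted = GCA,GCC,GCG,GCU -> pick first = GCA
residue 3: A codons sorted = GCA,GCC,GCG,GCU -> pick first = GCA
residue 4: C codons sorted = UGC,UGU -> pick first = UGC
residue 5: G codons sorted = GGA,GGC,GGG,GGU -> pick first = GGA
residue 6: F codons sorted = UUC,UUU -> pick first = UUC
residue 7: R codons sorted = AGA,AGG,CGA,CGC,CGG,CGU -> pick first = AGA
terminator: stop codons sorted = UAA,UAG,UGA -> pick first = UAA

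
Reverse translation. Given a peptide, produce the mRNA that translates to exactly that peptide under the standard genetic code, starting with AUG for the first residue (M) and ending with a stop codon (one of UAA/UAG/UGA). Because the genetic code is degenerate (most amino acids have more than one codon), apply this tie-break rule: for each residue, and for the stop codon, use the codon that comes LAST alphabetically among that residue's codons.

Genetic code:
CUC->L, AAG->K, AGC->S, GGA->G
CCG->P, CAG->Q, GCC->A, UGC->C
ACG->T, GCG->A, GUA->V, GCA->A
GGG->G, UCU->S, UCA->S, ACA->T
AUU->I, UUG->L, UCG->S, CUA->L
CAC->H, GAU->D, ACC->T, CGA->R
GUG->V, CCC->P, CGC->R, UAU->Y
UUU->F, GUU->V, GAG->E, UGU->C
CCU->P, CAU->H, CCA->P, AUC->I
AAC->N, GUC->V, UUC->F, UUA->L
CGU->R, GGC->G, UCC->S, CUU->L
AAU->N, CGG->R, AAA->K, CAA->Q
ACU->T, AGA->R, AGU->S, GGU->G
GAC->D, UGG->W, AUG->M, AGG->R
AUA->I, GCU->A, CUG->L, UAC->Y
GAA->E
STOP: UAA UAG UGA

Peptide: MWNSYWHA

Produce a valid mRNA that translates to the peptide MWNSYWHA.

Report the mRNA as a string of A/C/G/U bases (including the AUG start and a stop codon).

residue 1: M -> AUG (start codon)
residue 2: W -> UGG (only codon)
residue 3: N codons sorted = AAC,AAU -> pick last = AAU
residue 4: S codons sorted = AGC,AGU,UCA,UCC,UCG,UCU -> pick last = UCU
residue 5: Y codons sorted = UAC,UAU -> pick last = UAU
residue 6: W -> UGG (only codon)
residue 7: H codons sorted = CAC,CAU -> pick last = CAU
residue 8: A codons sorted = GCA,GCC,GCG,GCU -> pick last = GCU
terminator: stop codons sorted = UAA,UAG,UGA -> pick last = UGA

Answer: mRNA: AUGUGGAAUUCUUAUUGGCAUGCUUGA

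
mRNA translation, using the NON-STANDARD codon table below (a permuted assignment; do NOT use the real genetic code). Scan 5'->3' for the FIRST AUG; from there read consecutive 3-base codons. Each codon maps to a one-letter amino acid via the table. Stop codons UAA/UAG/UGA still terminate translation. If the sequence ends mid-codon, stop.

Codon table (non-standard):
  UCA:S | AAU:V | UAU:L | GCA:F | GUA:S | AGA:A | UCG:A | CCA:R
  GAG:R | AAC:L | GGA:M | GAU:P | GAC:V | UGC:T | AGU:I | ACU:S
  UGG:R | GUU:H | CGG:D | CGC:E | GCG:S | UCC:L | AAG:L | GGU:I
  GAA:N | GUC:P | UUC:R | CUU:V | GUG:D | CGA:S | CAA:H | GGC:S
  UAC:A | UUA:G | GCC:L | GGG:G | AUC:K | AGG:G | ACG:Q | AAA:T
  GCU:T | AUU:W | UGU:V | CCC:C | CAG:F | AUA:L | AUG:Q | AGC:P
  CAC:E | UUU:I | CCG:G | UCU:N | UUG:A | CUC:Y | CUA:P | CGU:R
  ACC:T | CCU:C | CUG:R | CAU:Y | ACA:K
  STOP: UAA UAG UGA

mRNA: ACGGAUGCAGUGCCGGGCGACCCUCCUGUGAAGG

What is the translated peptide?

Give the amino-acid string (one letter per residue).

Answer: QFTDSTYR

Derivation:
start AUG at pos 4
pos 4: AUG -> Q; peptide=Q
pos 7: CAG -> F; peptide=QF
pos 10: UGC -> T; peptide=QFT
pos 13: CGG -> D; peptide=QFTD
pos 16: GCG -> S; peptide=QFTDS
pos 19: ACC -> T; peptide=QFTDST
pos 22: CUC -> Y; peptide=QFTDSTY
pos 25: CUG -> R; peptide=QFTDSTYR
pos 28: UGA -> STOP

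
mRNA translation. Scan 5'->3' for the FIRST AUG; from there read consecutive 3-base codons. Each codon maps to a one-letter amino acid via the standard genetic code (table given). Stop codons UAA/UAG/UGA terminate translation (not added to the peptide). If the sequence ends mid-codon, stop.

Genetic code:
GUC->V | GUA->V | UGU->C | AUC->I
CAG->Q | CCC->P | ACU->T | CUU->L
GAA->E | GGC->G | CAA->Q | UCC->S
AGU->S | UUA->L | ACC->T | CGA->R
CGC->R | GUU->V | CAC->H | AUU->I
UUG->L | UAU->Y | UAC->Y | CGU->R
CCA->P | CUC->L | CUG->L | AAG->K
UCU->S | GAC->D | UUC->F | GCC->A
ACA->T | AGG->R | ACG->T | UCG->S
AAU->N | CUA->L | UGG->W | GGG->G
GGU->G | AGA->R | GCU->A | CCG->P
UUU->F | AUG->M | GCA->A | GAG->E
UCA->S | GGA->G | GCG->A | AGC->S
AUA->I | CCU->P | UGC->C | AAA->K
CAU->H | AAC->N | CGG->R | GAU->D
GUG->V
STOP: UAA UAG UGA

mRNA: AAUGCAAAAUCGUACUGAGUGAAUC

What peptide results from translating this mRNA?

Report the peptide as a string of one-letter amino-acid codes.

Answer: MQNRTE

Derivation:
start AUG at pos 1
pos 1: AUG -> M; peptide=M
pos 4: CAA -> Q; peptide=MQ
pos 7: AAU -> N; peptide=MQN
pos 10: CGU -> R; peptide=MQNR
pos 13: ACU -> T; peptide=MQNRT
pos 16: GAG -> E; peptide=MQNRTE
pos 19: UGA -> STOP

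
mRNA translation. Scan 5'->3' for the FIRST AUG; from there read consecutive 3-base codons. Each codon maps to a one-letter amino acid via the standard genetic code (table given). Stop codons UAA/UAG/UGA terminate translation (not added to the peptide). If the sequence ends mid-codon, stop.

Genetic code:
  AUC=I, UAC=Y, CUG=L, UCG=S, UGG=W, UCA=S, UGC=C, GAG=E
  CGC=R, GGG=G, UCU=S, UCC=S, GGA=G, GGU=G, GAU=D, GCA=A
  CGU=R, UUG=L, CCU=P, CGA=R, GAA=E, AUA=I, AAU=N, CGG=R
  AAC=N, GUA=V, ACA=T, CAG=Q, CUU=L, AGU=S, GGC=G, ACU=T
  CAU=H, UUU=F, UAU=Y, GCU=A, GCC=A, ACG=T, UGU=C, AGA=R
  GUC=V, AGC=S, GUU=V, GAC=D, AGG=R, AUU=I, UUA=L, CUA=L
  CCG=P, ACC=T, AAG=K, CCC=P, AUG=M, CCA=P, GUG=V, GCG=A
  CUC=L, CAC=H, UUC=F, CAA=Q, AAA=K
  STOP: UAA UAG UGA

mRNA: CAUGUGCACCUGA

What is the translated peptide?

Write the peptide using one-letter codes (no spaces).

Answer: MCT

Derivation:
start AUG at pos 1
pos 1: AUG -> M; peptide=M
pos 4: UGC -> C; peptide=MC
pos 7: ACC -> T; peptide=MCT
pos 10: UGA -> STOP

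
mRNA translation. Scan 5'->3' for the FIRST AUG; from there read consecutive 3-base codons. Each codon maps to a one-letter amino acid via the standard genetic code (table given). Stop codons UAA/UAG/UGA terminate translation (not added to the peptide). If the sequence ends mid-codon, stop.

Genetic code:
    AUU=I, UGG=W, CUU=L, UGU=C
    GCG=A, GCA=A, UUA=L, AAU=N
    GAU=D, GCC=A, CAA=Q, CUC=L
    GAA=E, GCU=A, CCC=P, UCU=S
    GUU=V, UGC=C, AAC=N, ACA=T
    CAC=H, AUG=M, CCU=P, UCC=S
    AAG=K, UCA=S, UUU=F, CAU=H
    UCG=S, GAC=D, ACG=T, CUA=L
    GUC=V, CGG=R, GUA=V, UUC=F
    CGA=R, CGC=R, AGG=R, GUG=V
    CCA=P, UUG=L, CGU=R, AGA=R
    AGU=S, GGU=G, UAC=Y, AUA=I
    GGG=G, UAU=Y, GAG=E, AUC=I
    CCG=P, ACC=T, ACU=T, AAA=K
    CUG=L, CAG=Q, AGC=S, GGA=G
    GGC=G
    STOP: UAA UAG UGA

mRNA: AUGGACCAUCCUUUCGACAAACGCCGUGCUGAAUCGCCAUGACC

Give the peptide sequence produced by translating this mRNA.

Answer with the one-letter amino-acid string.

start AUG at pos 0
pos 0: AUG -> M; peptide=M
pos 3: GAC -> D; peptide=MD
pos 6: CAU -> H; peptide=MDH
pos 9: CCU -> P; peptide=MDHP
pos 12: UUC -> F; peptide=MDHPF
pos 15: GAC -> D; peptide=MDHPFD
pos 18: AAA -> K; peptide=MDHPFDK
pos 21: CGC -> R; peptide=MDHPFDKR
pos 24: CGU -> R; peptide=MDHPFDKRR
pos 27: GCU -> A; peptide=MDHPFDKRRA
pos 30: GAA -> E; peptide=MDHPFDKRRAE
pos 33: UCG -> S; peptide=MDHPFDKRRAES
pos 36: CCA -> P; peptide=MDHPFDKRRAESP
pos 39: UGA -> STOP

Answer: MDHPFDKRRAESP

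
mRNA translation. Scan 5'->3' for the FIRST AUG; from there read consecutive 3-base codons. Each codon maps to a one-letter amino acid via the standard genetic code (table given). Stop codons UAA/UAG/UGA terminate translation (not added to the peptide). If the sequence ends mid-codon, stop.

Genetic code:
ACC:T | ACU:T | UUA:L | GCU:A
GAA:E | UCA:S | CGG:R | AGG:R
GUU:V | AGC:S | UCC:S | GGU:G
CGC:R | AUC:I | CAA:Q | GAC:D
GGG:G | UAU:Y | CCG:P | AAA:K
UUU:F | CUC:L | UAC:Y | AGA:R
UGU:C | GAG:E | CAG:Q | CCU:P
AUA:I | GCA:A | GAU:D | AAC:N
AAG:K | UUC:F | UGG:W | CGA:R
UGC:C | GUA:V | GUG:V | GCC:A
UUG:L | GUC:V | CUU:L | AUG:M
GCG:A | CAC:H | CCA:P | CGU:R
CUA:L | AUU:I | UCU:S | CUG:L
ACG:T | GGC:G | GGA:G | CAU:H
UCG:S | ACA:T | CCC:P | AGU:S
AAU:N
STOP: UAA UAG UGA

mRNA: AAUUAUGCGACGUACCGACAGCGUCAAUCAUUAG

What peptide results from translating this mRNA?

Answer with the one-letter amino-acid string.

Answer: MRRTDSVNH

Derivation:
start AUG at pos 4
pos 4: AUG -> M; peptide=M
pos 7: CGA -> R; peptide=MR
pos 10: CGU -> R; peptide=MRR
pos 13: ACC -> T; peptide=MRRT
pos 16: GAC -> D; peptide=MRRTD
pos 19: AGC -> S; peptide=MRRTDS
pos 22: GUC -> V; peptide=MRRTDSV
pos 25: AAU -> N; peptide=MRRTDSVN
pos 28: CAU -> H; peptide=MRRTDSVNH
pos 31: UAG -> STOP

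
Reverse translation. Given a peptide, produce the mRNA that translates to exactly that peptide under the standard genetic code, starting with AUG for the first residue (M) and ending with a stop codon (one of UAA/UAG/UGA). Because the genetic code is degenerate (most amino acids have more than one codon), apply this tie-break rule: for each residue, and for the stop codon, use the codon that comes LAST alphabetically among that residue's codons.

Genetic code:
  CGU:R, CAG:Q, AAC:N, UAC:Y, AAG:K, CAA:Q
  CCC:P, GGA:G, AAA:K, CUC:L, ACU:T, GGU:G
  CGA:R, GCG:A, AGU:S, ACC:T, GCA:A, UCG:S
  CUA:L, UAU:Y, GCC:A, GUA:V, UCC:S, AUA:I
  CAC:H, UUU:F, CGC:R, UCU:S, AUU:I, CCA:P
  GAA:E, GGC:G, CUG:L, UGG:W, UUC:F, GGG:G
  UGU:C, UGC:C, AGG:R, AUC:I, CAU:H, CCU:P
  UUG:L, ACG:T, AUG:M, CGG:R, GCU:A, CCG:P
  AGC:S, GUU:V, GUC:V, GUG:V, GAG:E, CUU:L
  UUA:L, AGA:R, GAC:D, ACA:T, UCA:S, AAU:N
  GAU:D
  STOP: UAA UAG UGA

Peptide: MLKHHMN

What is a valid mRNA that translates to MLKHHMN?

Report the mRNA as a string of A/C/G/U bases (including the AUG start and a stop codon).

Answer: mRNA: AUGUUGAAGCAUCAUAUGAAUUGA

Derivation:
residue 1: M -> AUG (start codon)
residue 2: L codons sorted = CUA,CUC,CUG,CUU,UUA,UUG -> pick last = UUG
residue 3: K codons sorted = AAA,AAG -> pick last = AAG
residue 4: H codons sorted = CAC,CAU -> pick last = CAU
residue 5: H codons sorted = CAC,CAU -> pick last = CAU
residue 6: M -> AUG (only codon)
residue 7: N codons sorted = AAC,AAU -> pick last = AAU
terminator: stop codons sorted = UAA,UAG,UGA -> pick last = UGA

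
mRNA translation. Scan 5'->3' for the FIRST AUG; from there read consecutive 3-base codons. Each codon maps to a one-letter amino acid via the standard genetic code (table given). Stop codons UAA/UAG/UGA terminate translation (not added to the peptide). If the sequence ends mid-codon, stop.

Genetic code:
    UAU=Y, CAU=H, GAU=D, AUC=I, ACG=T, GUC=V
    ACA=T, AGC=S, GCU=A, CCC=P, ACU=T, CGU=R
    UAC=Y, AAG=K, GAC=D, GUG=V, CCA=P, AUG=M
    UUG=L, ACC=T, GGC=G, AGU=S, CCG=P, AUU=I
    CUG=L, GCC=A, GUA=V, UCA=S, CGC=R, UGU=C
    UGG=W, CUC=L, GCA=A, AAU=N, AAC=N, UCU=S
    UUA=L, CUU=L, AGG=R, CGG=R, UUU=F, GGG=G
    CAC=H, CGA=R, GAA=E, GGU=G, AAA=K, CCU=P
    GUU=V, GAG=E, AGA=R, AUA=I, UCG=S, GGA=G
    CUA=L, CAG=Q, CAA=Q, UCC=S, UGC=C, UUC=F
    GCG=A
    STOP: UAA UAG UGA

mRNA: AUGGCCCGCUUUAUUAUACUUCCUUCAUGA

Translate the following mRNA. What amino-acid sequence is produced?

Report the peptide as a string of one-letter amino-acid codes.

start AUG at pos 0
pos 0: AUG -> M; peptide=M
pos 3: GCC -> A; peptide=MA
pos 6: CGC -> R; peptide=MAR
pos 9: UUU -> F; peptide=MARF
pos 12: AUU -> I; peptide=MARFI
pos 15: AUA -> I; peptide=MARFII
pos 18: CUU -> L; peptide=MARFIIL
pos 21: CCU -> P; peptide=MARFIILP
pos 24: UCA -> S; peptide=MARFIILPS
pos 27: UGA -> STOP

Answer: MARFIILPS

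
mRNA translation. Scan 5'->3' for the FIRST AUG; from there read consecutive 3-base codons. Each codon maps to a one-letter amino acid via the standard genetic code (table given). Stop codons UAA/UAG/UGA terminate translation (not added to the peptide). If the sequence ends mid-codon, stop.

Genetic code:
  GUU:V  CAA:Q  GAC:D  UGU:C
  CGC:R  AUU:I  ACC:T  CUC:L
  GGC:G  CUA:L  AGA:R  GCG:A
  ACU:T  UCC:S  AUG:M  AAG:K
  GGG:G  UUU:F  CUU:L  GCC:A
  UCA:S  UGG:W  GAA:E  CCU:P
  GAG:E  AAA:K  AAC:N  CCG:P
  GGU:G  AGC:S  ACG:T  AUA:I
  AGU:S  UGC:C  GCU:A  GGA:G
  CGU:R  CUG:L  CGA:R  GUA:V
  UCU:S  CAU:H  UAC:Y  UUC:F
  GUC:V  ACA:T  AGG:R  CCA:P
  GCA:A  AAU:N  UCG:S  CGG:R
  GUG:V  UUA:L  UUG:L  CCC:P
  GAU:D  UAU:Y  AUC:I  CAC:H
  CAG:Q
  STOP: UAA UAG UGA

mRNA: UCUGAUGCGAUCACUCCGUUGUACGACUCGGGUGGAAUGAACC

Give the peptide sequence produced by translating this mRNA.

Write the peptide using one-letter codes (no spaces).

start AUG at pos 4
pos 4: AUG -> M; peptide=M
pos 7: CGA -> R; peptide=MR
pos 10: UCA -> S; peptide=MRS
pos 13: CUC -> L; peptide=MRSL
pos 16: CGU -> R; peptide=MRSLR
pos 19: UGU -> C; peptide=MRSLRC
pos 22: ACG -> T; peptide=MRSLRCT
pos 25: ACU -> T; peptide=MRSLRCTT
pos 28: CGG -> R; peptide=MRSLRCTTR
pos 31: GUG -> V; peptide=MRSLRCTTRV
pos 34: GAA -> E; peptide=MRSLRCTTRVE
pos 37: UGA -> STOP

Answer: MRSLRCTTRVE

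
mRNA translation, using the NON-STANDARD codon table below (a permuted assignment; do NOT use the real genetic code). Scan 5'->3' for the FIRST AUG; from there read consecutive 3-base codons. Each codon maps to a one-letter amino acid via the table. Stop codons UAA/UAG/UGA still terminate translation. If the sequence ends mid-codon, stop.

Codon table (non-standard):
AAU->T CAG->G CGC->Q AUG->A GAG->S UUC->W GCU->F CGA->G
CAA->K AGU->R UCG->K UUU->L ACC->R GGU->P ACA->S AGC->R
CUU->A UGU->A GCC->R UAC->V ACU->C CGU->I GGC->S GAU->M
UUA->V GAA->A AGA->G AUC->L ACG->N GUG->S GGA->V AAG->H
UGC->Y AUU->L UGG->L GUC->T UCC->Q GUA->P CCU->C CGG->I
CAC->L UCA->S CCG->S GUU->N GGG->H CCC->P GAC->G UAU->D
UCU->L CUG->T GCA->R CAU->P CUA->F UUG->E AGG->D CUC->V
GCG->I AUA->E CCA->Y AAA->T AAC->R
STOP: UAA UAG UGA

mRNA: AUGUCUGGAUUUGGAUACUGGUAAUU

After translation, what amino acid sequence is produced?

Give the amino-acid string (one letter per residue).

start AUG at pos 0
pos 0: AUG -> A; peptide=A
pos 3: UCU -> L; peptide=AL
pos 6: GGA -> V; peptide=ALV
pos 9: UUU -> L; peptide=ALVL
pos 12: GGA -> V; peptide=ALVLV
pos 15: UAC -> V; peptide=ALVLVV
pos 18: UGG -> L; peptide=ALVLVVL
pos 21: UAA -> STOP

Answer: ALVLVVL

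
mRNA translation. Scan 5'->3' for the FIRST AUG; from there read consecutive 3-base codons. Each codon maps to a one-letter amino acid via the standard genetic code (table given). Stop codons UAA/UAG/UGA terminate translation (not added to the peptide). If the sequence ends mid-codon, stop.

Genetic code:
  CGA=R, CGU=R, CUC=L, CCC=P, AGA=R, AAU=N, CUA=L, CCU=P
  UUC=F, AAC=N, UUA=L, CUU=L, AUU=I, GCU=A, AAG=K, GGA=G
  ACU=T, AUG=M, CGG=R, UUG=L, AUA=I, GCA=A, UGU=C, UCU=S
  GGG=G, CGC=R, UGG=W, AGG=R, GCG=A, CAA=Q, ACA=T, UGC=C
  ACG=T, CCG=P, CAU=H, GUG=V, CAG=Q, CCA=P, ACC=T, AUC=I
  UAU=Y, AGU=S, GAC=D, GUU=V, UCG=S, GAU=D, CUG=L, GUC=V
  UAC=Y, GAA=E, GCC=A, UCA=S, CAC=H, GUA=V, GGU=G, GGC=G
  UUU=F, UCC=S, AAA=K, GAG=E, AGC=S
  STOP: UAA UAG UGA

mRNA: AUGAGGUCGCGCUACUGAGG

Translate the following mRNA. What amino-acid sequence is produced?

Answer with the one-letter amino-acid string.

start AUG at pos 0
pos 0: AUG -> M; peptide=M
pos 3: AGG -> R; peptide=MR
pos 6: UCG -> S; peptide=MRS
pos 9: CGC -> R; peptide=MRSR
pos 12: UAC -> Y; peptide=MRSRY
pos 15: UGA -> STOP

Answer: MRSRY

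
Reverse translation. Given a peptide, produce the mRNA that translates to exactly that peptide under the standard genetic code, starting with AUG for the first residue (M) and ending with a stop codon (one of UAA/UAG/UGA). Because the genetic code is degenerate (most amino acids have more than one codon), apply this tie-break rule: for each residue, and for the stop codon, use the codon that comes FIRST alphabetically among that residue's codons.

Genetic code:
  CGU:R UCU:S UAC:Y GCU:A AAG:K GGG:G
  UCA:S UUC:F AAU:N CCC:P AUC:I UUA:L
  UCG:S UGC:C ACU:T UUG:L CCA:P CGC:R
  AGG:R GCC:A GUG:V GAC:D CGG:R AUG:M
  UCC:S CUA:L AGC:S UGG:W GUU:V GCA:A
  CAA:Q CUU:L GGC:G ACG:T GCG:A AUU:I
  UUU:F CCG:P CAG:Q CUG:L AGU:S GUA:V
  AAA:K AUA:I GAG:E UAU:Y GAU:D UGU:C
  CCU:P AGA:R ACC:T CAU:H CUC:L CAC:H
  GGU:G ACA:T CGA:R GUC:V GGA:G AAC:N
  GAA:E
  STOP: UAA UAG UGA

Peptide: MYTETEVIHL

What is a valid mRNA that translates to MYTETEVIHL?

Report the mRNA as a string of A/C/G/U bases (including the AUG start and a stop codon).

Answer: mRNA: AUGUACACAGAAACAGAAGUAAUACACCUAUAA

Derivation:
residue 1: M -> AUG (start codon)
residue 2: Y codons sorted = UAC,UAU -> pick first = UAC
residue 3: T codons sorted = ACA,ACC,ACG,ACU -> pick first = ACA
residue 4: E codons sorted = GAA,GAG -> pick first = GAA
residue 5: T codons sorted = ACA,ACC,ACG,ACU -> pick first = ACA
residue 6: E codons sorted = GAA,GAG -> pick first = GAA
residue 7: V codons sorted = GUA,GUC,GUG,GUU -> pick first = GUA
residue 8: I codons sorted = AUA,AUC,AUU -> pick first = AUA
residue 9: H codons sorted = CAC,CAU -> pick first = CAC
residue 10: L codons sorted = CUA,CUC,CUG,CUU,UUA,UUG -> pick first = CUA
terminator: stop codons sorted = UAA,UAG,UGA -> pick first = UAA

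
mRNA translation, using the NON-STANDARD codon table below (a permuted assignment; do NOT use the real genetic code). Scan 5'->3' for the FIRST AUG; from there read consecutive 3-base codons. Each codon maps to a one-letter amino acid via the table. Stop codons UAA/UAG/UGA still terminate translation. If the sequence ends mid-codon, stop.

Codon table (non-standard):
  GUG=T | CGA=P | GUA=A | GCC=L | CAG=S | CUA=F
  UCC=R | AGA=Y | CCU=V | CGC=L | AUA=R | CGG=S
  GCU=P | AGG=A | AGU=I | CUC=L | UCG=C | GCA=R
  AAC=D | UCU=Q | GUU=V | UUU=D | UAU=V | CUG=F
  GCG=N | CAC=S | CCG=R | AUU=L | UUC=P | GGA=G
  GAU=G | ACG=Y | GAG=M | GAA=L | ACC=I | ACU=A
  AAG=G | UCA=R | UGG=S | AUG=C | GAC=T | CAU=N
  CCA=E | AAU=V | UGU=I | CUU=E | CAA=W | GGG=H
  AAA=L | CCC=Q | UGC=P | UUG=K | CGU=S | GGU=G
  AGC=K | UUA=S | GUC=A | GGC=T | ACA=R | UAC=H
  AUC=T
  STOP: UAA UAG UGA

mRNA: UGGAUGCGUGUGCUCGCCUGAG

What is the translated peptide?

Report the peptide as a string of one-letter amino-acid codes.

Answer: CSTLL

Derivation:
start AUG at pos 3
pos 3: AUG -> C; peptide=C
pos 6: CGU -> S; peptide=CS
pos 9: GUG -> T; peptide=CST
pos 12: CUC -> L; peptide=CSTL
pos 15: GCC -> L; peptide=CSTLL
pos 18: UGA -> STOP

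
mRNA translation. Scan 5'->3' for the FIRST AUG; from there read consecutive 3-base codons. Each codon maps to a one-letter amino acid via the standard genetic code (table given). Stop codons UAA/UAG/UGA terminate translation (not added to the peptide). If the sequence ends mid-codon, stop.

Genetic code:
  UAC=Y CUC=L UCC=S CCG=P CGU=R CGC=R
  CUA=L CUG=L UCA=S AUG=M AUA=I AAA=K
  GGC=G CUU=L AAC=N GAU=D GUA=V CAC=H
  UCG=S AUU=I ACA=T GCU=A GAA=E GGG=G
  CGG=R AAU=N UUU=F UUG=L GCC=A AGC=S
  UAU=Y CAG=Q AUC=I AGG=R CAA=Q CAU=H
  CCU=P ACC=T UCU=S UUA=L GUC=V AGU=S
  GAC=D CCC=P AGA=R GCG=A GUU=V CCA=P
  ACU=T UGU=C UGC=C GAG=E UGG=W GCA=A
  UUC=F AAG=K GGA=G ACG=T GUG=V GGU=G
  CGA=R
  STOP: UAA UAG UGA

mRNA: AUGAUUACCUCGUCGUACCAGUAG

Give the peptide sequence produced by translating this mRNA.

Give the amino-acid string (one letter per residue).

Answer: MITSSYQ

Derivation:
start AUG at pos 0
pos 0: AUG -> M; peptide=M
pos 3: AUU -> I; peptide=MI
pos 6: ACC -> T; peptide=MIT
pos 9: UCG -> S; peptide=MITS
pos 12: UCG -> S; peptide=MITSS
pos 15: UAC -> Y; peptide=MITSSY
pos 18: CAG -> Q; peptide=MITSSYQ
pos 21: UAG -> STOP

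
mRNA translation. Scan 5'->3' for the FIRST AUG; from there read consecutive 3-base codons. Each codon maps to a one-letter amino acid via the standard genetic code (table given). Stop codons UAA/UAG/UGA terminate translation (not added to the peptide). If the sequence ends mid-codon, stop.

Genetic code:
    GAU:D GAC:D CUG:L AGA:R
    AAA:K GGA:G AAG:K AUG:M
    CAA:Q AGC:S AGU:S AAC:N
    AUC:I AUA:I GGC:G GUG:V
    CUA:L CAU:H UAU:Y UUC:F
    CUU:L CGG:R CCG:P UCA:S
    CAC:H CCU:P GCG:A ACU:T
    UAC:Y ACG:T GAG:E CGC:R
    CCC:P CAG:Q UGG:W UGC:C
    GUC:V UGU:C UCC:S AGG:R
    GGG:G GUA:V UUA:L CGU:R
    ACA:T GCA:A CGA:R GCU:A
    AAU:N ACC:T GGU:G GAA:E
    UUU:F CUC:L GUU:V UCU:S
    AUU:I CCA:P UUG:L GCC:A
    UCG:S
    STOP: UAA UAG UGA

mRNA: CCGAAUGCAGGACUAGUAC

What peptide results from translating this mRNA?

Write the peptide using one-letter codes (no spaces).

Answer: MQD

Derivation:
start AUG at pos 4
pos 4: AUG -> M; peptide=M
pos 7: CAG -> Q; peptide=MQ
pos 10: GAC -> D; peptide=MQD
pos 13: UAG -> STOP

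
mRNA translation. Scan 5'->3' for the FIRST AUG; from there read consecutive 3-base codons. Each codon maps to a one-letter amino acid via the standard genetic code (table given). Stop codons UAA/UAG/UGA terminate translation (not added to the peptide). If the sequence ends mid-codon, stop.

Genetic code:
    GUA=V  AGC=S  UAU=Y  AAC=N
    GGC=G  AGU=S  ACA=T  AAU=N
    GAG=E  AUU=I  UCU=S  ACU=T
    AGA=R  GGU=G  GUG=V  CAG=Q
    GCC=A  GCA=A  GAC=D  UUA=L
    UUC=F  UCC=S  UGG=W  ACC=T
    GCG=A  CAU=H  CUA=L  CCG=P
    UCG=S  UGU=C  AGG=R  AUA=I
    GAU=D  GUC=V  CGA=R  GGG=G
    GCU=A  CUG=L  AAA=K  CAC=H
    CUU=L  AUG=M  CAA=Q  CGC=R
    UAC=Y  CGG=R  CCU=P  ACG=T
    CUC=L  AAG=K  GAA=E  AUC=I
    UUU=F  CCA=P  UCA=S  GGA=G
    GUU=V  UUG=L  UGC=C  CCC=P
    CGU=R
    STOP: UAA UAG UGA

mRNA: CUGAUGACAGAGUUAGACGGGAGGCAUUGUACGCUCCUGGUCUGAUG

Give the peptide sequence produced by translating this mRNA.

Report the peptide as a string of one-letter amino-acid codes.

Answer: MTELDGRHCTLLV

Derivation:
start AUG at pos 3
pos 3: AUG -> M; peptide=M
pos 6: ACA -> T; peptide=MT
pos 9: GAG -> E; peptide=MTE
pos 12: UUA -> L; peptide=MTEL
pos 15: GAC -> D; peptide=MTELD
pos 18: GGG -> G; peptide=MTELDG
pos 21: AGG -> R; peptide=MTELDGR
pos 24: CAU -> H; peptide=MTELDGRH
pos 27: UGU -> C; peptide=MTELDGRHC
pos 30: ACG -> T; peptide=MTELDGRHCT
pos 33: CUC -> L; peptide=MTELDGRHCTL
pos 36: CUG -> L; peptide=MTELDGRHCTLL
pos 39: GUC -> V; peptide=MTELDGRHCTLLV
pos 42: UGA -> STOP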